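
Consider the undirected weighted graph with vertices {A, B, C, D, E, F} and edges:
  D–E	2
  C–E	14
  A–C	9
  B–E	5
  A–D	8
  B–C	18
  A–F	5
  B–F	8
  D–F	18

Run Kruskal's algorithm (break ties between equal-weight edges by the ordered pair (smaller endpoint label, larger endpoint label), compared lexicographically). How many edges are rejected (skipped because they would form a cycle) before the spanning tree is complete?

1

Kruskal's algorithm — process edges by increasing weight (ties by edge label):
D–E (2): add — endpoints in different components.
A–F (5): add — endpoints in different components.
B–E (5): add — endpoints in different components.
A–D (8): add — endpoints in different components.
B–F (8): skip — B and F already connected.
A–C (9): add — endpoints in different components.
Edges rejected before the tree was complete: 1.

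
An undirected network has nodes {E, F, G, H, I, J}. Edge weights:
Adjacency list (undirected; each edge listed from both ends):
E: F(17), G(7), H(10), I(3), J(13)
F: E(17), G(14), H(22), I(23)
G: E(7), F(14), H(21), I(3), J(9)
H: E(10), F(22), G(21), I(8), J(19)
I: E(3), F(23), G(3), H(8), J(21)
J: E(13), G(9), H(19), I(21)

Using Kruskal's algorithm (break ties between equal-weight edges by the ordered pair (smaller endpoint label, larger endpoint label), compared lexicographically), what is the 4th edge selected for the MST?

Kruskal: consider edges lightest-first.
E-I (3): add — endpoints in different components.
G-I (3): add — endpoints in different components.
E-G (7): skip — E and G already connected.
H-I (8): add — endpoints in different components.
G-J (9): add — endpoints in different components.
E-H (10): skip — E and H already connected.
E-J (13): skip — E and J already connected.
F-G (14): add — endpoints in different components.
The 4th edge added is G-J.

G-J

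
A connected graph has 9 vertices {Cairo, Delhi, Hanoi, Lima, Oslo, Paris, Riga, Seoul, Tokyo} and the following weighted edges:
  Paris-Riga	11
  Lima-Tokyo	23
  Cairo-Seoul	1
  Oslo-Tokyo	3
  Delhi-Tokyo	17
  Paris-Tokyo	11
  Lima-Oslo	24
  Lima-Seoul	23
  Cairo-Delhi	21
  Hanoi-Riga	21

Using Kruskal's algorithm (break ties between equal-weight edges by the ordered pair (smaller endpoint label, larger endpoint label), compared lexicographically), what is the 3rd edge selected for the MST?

Sort edges by weight, then run Kruskal:
Cairo-Seoul (1): add — endpoints in different components.
Oslo-Tokyo (3): add — endpoints in different components.
Paris-Riga (11): add — endpoints in different components.
Paris-Tokyo (11): add — endpoints in different components.
Delhi-Tokyo (17): add — endpoints in different components.
Cairo-Delhi (21): add — endpoints in different components.
Hanoi-Riga (21): add — endpoints in different components.
Lima-Seoul (23): add — endpoints in different components.
The 3rd edge added is Paris-Riga.

Paris-Riga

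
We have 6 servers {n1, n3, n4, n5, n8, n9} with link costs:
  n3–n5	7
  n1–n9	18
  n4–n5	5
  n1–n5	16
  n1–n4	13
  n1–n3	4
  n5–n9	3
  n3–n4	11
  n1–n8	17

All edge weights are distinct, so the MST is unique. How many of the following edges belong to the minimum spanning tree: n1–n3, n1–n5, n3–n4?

Kruskal: consider edges lightest-first.
n5–n9 (3): add. Components now {n4} {n1} {n8} {n3} {n5,n9}
n1–n3 (4): add. Components now {n4} {n1,n3} {n8} {n5,n9}
n4–n5 (5): add. Components now {n4,n5,n9} {n1,n3} {n8}
n3–n5 (7): add. Components now {n1,n3,n4,n5,n9} {n8}
n3–n4 (11): skip — n4 and n3 already connected.
n1–n4 (13): skip — n4 and n1 already connected.
n1–n5 (16): skip — n1 and n5 already connected.
n1–n8 (17): add. Components now {n1,n3,n4,n5,n8,n9}
MST edge set: {n5–n9, n1–n3, n4–n5, n3–n5, n1–n8}.
Of the listed edges, {n1–n3} are in the MST → 1.

1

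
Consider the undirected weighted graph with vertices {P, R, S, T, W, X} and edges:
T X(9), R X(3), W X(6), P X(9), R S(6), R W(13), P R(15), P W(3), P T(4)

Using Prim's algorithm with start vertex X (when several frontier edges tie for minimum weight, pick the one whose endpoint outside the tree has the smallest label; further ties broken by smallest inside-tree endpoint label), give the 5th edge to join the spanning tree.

P-T

Prim's algorithm from X:
Step 1: cheapest edge leaving the tree is R X (3); add R.
Step 2: cheapest edge leaving the tree is R S (6); add S.
Step 3: cheapest edge leaving the tree is W X (6); add W.
Step 4: cheapest edge leaving the tree is P W (3); add P.
Step 5: cheapest edge leaving the tree is P T (4); add T.
The 5th edge added is P T.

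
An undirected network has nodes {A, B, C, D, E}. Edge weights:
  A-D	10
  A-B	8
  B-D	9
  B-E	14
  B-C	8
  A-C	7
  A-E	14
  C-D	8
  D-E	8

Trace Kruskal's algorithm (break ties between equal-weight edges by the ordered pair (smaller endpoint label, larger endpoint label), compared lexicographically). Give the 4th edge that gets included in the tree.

Sort edges by weight, then run Kruskal:
A-C (7): add. Components now {A,C} {B} {D} {E}
A-B (8): add. Components now {A,B,C} {D} {E}
B-C (8): skip — B and C already connected.
C-D (8): add. Components now {A,B,C,D} {E}
D-E (8): add. Components now {A,B,C,D,E}
The 4th edge added is D-E.

D-E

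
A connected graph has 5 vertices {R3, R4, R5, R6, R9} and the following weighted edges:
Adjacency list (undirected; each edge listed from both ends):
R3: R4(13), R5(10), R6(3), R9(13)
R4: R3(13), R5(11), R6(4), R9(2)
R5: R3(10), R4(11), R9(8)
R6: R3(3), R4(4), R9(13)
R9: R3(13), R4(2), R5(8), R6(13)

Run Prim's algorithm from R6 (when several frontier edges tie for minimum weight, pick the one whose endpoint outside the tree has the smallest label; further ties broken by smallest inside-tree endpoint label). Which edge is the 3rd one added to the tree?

Prim, starting at R6.
Step 1: cheapest edge leaving the tree is R3–R6 (3); add R3.
Step 2: cheapest edge leaving the tree is R4–R6 (4); add R4.
Step 3: cheapest edge leaving the tree is R4–R9 (2); add R9.
Step 4: cheapest edge leaving the tree is R5–R9 (8); add R5.
The 3rd edge added is R4–R9.

R4-R9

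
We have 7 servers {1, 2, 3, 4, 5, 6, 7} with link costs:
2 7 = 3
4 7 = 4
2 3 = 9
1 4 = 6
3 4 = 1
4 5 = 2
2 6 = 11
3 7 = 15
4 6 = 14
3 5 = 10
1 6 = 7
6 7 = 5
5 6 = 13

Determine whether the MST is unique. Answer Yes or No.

Yes

Kruskal's algorithm — process edges by increasing weight (ties by edge label):
3 4 (1): add — endpoints in different components.
4 5 (2): add — endpoints in different components.
2 7 (3): add — endpoints in different components.
4 7 (4): add — endpoints in different components.
6 7 (5): add — endpoints in different components.
1 4 (6): add — endpoints in different components.
Every non-tree edge has weight strictly greater than the heaviest edge on the tree path between its endpoints, so the MST is unique.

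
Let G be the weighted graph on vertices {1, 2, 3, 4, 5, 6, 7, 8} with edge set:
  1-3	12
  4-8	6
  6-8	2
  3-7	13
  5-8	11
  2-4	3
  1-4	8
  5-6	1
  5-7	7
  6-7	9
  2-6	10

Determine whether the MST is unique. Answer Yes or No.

Yes

Sort edges by weight, then run Kruskal:
5-6 (1): add — endpoints in different components.
6-8 (2): add — endpoints in different components.
2-4 (3): add — endpoints in different components.
4-8 (6): add — endpoints in different components.
5-7 (7): add — endpoints in different components.
1-4 (8): add — endpoints in different components.
6-7 (9): skip — 6 and 7 already connected.
2-6 (10): skip — 2 and 6 already connected.
5-8 (11): skip — 5 and 8 already connected.
1-3 (12): add — endpoints in different components.
Every non-tree edge has weight strictly greater than the heaviest edge on the tree path between its endpoints, so the MST is unique.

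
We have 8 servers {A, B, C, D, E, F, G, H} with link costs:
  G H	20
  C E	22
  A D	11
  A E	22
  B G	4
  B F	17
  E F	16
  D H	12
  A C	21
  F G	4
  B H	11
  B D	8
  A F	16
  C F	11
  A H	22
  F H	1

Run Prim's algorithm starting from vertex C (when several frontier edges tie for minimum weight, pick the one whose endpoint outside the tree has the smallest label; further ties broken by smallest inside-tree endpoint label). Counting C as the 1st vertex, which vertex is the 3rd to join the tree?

Prim's algorithm from C:
Step 1: cheapest edge leaving the tree is C F (11); add F.
Step 2: cheapest edge leaving the tree is F H (1); add H.
Step 3: cheapest edge leaving the tree is F G (4); add G.
Step 4: cheapest edge leaving the tree is B G (4); add B.
Step 5: cheapest edge leaving the tree is B D (8); add D.
Step 6: cheapest edge leaving the tree is A D (11); add A.
Step 7: cheapest edge leaving the tree is E F (16); add E.
Vertex order: C, F, H, G, B, D, A, E. The 3rd vertex is H.

H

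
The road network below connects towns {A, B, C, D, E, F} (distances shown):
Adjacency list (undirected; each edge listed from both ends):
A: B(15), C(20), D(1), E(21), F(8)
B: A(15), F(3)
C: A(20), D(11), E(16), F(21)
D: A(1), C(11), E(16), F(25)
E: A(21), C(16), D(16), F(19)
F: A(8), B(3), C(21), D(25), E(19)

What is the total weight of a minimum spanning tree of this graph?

Prim's algorithm from B:
Step 1: frontier [B—F 3, A—B 15] → take B—F (3); add F.
Step 2: frontier [A—B 15, A—F 8, E—F 19, C—F 21, D—F 25] → take A—F (8); add A.
Step 3: frontier [A—D 1, A—C 20, A—E 21, E—F 19, C—F 21, D—F 25] → take A—D (1); add D.
Step 4: frontier [A—C 20, A—E 21, C—D 11, D—E 16, E—F 19, C—F 21] → take C—D (11); add C.
Step 5: frontier [A—E 21, C—E 16, D—E 16, E—F 19] → take C—E (16); add E.
MST edges: B—F, A—F, A—D, C—D, C—E; total weight 3+8+1+11+16 = 39.

39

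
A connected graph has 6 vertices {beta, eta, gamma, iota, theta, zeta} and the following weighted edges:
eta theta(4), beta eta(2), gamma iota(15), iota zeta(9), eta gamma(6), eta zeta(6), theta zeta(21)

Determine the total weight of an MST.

27

Prim, starting at eta.
Step 1: frontier [beta eta 2, eta theta 4, eta gamma 6, eta zeta 6] → take beta eta (2); add beta.
Step 2: frontier [eta theta 4, eta gamma 6, eta zeta 6] → take eta theta (4); add theta.
Step 3: frontier [eta gamma 6, eta zeta 6, theta zeta 21] → take eta gamma (6); add gamma.
Step 4: frontier [eta zeta 6, gamma iota 15, theta zeta 21] → take eta zeta (6); add zeta.
Step 5: frontier [gamma iota 15, iota zeta 9] → take iota zeta (9); add iota.
MST edges: beta eta, eta theta, eta gamma, eta zeta, iota zeta; total weight 2+4+6+6+9 = 27.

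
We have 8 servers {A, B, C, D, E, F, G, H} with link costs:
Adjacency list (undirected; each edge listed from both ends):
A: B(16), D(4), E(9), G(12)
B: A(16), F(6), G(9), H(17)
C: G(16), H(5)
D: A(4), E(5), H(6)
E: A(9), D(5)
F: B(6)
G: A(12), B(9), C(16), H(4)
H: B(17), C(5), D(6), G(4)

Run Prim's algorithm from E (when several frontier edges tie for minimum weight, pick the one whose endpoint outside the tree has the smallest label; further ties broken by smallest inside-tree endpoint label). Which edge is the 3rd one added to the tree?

Prim's algorithm from E:
Step 1: frontier [D–E 5, A–E 9] → take D–E (5); add D.
Step 2: frontier [A–D 4, D–H 6, A–E 9] → take A–D (4); add A.
Step 3: frontier [A–G 12, A–B 16, D–H 6] → take D–H (6); add H.
Step 4: frontier [A–G 12, A–B 16, G–H 4, C–H 5, B–H 17] → take G–H (4); add G.
Step 5: frontier [A–B 16, B–G 9, C–G 16, C–H 5, B–H 17] → take C–H (5); add C.
Step 6: frontier [A–B 16, B–G 9, B–H 17] → take B–G (9); add B.
Step 7: frontier [B–F 6] → take B–F (6); add F.
The 3rd edge added is D–H.

D-H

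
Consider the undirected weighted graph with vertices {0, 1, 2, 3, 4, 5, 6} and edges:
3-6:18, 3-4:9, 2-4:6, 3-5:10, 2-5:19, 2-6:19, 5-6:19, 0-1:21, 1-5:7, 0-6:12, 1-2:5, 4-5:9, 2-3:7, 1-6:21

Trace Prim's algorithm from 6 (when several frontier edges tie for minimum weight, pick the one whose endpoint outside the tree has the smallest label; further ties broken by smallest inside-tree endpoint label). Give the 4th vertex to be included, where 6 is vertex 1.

2

Prim's algorithm from 6:
Step 1: frontier [0-6 12, 3-6 18, 2-6 19, 5-6 19, 1-6 21] → take 0-6 (12); add 0.
Step 2: frontier [0-1 21, 3-6 18, 2-6 19, 5-6 19, 1-6 21] → take 3-6 (18); add 3.
Step 3: frontier [0-1 21, 2-3 7, 3-4 9, 3-5 10, 2-6 19, 5-6 19, 1-6 21] → take 2-3 (7); add 2.
Step 4: frontier [0-1 21, 1-2 5, 2-4 6, 2-5 19, 3-4 9, 3-5 10, 5-6 19, 1-6 21] → take 1-2 (5); add 1.
Step 5: frontier [1-5 7, 2-4 6, 2-5 19, 3-4 9, 3-5 10, 5-6 19] → take 2-4 (6); add 4.
Step 6: frontier [1-5 7, 2-5 19, 3-5 10, 4-5 9, 5-6 19] → take 1-5 (7); add 5.
Vertex order: 6, 0, 3, 2, 1, 4, 5. The 4th vertex is 2.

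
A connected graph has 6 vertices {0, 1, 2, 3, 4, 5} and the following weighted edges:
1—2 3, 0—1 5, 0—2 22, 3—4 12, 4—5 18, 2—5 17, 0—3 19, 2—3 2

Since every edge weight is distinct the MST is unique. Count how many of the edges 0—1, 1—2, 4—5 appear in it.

Sort edges by weight, then run Kruskal:
2—3 (2): add — endpoints in different components.
1—2 (3): add — endpoints in different components.
0—1 (5): add — endpoints in different components.
3—4 (12): add — endpoints in different components.
2—5 (17): add — endpoints in different components.
MST edge set: {2—3, 1—2, 0—1, 3—4, 2—5}.
Of the listed edges, {0—1, 1—2} are in the MST → 2.

2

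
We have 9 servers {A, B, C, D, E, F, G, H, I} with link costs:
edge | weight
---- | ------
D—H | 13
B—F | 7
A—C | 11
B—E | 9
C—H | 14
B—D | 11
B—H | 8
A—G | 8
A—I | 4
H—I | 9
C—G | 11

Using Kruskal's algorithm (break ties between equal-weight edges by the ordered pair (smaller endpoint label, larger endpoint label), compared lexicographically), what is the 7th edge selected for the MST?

A-C

Sort edges by weight, then run Kruskal:
A—I (4): add — endpoints in different components.
B—F (7): add — endpoints in different components.
A—G (8): add — endpoints in different components.
B—H (8): add — endpoints in different components.
B—E (9): add — endpoints in different components.
H—I (9): add — endpoints in different components.
A—C (11): add — endpoints in different components.
B—D (11): add — endpoints in different components.
The 7th edge added is A—C.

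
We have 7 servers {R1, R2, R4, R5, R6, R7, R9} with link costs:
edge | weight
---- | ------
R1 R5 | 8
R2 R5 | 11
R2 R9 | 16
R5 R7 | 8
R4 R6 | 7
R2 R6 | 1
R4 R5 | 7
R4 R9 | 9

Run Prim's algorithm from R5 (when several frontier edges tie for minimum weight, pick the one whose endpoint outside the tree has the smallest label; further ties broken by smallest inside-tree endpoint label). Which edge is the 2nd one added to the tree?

Prim's algorithm from R5:
Step 1: cheapest edge leaving the tree is R4 R5 (7); add R4.
Step 2: cheapest edge leaving the tree is R4 R6 (7); add R6.
Step 3: cheapest edge leaving the tree is R2 R6 (1); add R2.
Step 4: cheapest edge leaving the tree is R1 R5 (8); add R1.
Step 5: cheapest edge leaving the tree is R5 R7 (8); add R7.
Step 6: cheapest edge leaving the tree is R4 R9 (9); add R9.
The 2nd edge added is R4 R6.

R4-R6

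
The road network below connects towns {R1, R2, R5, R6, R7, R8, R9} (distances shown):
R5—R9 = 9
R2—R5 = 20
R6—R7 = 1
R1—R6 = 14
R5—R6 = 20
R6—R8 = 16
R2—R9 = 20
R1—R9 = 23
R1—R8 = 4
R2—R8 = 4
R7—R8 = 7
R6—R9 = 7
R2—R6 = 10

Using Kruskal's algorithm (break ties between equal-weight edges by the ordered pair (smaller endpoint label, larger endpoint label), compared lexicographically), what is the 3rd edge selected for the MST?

Kruskal's algorithm — process edges by increasing weight (ties by edge label):
R6—R7 (1): add — endpoints in different components.
R1—R8 (4): add — endpoints in different components.
R2—R8 (4): add — endpoints in different components.
R6—R9 (7): add — endpoints in different components.
R7—R8 (7): add — endpoints in different components.
R5—R9 (9): add — endpoints in different components.
The 3rd edge added is R2—R8.

R2-R8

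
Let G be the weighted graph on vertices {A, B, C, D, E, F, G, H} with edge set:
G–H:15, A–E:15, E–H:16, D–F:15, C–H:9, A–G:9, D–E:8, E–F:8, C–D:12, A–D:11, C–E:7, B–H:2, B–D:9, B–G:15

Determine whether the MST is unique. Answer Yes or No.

Sort edges by weight, then run Kruskal:
B–H (2): add — endpoints in different components.
C–E (7): add — endpoints in different components.
D–E (8): add — endpoints in different components.
E–F (8): add — endpoints in different components.
A–G (9): add — endpoints in different components.
B–D (9): add — endpoints in different components.
C–H (9): skip — C and H already connected.
A–D (11): add — endpoints in different components.
Non-tree edge C–H has weight 9, equal to the heaviest edge on its tree cycle — swapping gives another MST of the same weight. Not unique.

No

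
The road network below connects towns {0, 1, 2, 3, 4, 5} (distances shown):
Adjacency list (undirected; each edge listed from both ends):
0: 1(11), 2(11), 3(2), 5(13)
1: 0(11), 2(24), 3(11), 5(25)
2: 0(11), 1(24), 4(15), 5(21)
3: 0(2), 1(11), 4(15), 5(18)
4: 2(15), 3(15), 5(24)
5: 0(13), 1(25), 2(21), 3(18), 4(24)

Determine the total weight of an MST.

Kruskal: consider edges lightest-first.
0–3 (2): add. Components now {0,3} {1} {2} {4} {5}
0–1 (11): add. Components now {0,1,3} {2} {4} {5}
0–2 (11): add. Components now {0,1,2,3} {4} {5}
1–3 (11): skip — 1 and 3 already connected.
0–5 (13): add. Components now {0,1,2,3,5} {4}
2–4 (15): add. Components now {0,1,2,3,4,5}
MST edges: 0–3, 0–1, 0–2, 0–5, 2–4; total weight 2+11+11+13+15 = 52.

52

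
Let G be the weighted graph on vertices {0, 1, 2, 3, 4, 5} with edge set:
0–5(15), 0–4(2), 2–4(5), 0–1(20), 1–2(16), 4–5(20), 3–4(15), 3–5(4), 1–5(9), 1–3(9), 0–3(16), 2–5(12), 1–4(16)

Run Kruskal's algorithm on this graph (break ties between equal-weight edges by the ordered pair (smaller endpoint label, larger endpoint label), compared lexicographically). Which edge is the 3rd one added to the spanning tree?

Kruskal: consider edges lightest-first.
0–4 (2): add. Components now {0,4} {1} {2} {3} {5}
3–5 (4): add. Components now {0,4} {1} {2} {3,5}
2–4 (5): add. Components now {0,2,4} {1} {3,5}
1–3 (9): add. Components now {0,2,4} {1,3,5}
1–5 (9): skip — 1 and 5 already connected.
2–5 (12): add. Components now {0,1,2,3,4,5}
The 3rd edge added is 2–4.

2-4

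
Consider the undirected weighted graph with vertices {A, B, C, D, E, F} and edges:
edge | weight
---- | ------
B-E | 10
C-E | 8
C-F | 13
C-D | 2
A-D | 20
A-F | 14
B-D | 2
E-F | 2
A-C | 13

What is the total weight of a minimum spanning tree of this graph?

27

Prim's algorithm from A:
Step 1: frontier [A-C 13, A-F 14, A-D 20] → take A-C (13); add C.
Step 2: frontier [A-F 14, A-D 20, C-D 2, C-E 8, C-F 13] → take C-D (2); add D.
Step 3: frontier [A-F 14, C-E 8, C-F 13, B-D 2] → take B-D (2); add B.
Step 4: frontier [A-F 14, B-E 10, C-E 8, C-F 13] → take C-E (8); add E.
Step 5: frontier [A-F 14, C-F 13, E-F 2] → take E-F (2); add F.
MST edges: A-C, C-D, B-D, C-E, E-F; total weight 13+2+2+8+2 = 27.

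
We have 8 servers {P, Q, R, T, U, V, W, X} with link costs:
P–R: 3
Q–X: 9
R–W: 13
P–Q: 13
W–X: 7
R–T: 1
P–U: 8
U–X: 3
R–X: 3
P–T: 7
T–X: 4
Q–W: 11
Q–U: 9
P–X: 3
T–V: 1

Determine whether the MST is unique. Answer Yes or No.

Kruskal: consider edges lightest-first.
R–T (1): add — endpoints in different components.
T–V (1): add — endpoints in different components.
P–R (3): add — endpoints in different components.
P–X (3): add — endpoints in different components.
R–X (3): skip — X and R already connected.
U–X (3): add — endpoints in different components.
T–X (4): skip — X and T already connected.
P–T (7): skip — P and T already connected.
W–X (7): add — endpoints in different components.
P–U (8): skip — P and U already connected.
Q–U (9): add — endpoints in different components.
Non-tree edge R–X has weight 3, equal to the heaviest edge on its tree cycle — swapping gives another MST of the same weight. Not unique.

No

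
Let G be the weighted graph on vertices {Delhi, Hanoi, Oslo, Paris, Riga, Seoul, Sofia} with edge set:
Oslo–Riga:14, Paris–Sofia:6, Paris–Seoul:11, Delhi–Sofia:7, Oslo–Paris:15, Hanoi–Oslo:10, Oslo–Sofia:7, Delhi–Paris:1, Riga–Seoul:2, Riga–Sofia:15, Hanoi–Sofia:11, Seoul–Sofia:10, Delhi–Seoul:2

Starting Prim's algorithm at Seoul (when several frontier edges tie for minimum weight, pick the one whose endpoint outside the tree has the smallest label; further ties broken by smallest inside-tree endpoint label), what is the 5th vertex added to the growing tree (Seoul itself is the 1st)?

Grow the tree from Seoul using Prim:
Step 1: cheapest edge leaving the tree is Delhi–Seoul (2); add Delhi.
Step 2: cheapest edge leaving the tree is Delhi–Paris (1); add Paris.
Step 3: cheapest edge leaving the tree is Riga–Seoul (2); add Riga.
Step 4: cheapest edge leaving the tree is Paris–Sofia (6); add Sofia.
Step 5: cheapest edge leaving the tree is Oslo–Sofia (7); add Oslo.
Step 6: cheapest edge leaving the tree is Hanoi–Oslo (10); add Hanoi.
Vertex order: Seoul, Delhi, Paris, Riga, Sofia, Oslo, Hanoi. The 5th vertex is Sofia.

Sofia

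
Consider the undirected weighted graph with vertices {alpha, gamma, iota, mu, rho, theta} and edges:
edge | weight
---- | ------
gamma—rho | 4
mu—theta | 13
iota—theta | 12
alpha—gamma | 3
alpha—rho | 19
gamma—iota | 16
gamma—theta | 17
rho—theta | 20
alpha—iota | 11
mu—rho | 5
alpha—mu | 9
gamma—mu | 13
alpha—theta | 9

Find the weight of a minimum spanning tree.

Kruskal: consider edges lightest-first.
alpha—gamma (3): add — endpoints in different components.
gamma—rho (4): add — endpoints in different components.
mu—rho (5): add — endpoints in different components.
alpha—mu (9): skip — mu and alpha already connected.
alpha—theta (9): add — endpoints in different components.
alpha—iota (11): add — endpoints in different components.
MST edges: alpha—gamma, gamma—rho, mu—rho, alpha—theta, alpha—iota; total weight 3+4+5+9+11 = 32.

32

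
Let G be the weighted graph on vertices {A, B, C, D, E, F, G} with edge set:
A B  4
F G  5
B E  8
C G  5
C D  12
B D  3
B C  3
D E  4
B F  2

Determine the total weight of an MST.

Kruskal: consider edges lightest-first.
B F (2): add. Components now {A} {B,F} {C} {D} {E} {G}
B C (3): add. Components now {A} {B,C,F} {D} {E} {G}
B D (3): add. Components now {A} {B,C,D,F} {E} {G}
A B (4): add. Components now {A,B,C,D,F} {E} {G}
D E (4): add. Components now {A,B,C,D,E,F} {G}
C G (5): add. Components now {A,B,C,D,E,F,G}
MST edges: B F, B C, B D, A B, D E, C G; total weight 2+3+3+4+4+5 = 21.

21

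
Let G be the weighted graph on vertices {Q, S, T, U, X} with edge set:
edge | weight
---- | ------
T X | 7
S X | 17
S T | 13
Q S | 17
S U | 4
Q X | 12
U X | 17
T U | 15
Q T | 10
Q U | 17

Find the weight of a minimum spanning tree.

34

Prim, starting at U.
Step 1: frontier [S U 4, T U 15, Q U 17, U X 17] → take S U (4); add S.
Step 2: frontier [S T 13, Q S 17, S X 17, T U 15, Q U 17, U X 17] → take S T (13); add T.
Step 3: frontier [Q S 17, S X 17, T X 7, Q T 10, Q U 17, U X 17] → take T X (7); add X.
Step 4: frontier [Q S 17, Q T 10, Q U 17, Q X 12] → take Q T (10); add Q.
MST edges: S U, S T, T X, Q T; total weight 4+13+7+10 = 34.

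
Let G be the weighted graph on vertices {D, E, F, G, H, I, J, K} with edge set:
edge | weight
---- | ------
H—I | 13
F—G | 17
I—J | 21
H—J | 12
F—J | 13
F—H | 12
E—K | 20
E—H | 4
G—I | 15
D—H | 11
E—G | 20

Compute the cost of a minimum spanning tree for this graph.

87

Grow the tree from F using Prim:
Step 1: cheapest edge leaving the tree is F—H (12); add H.
Step 2: cheapest edge leaving the tree is E—H (4); add E.
Step 3: cheapest edge leaving the tree is D—H (11); add D.
Step 4: cheapest edge leaving the tree is H—J (12); add J.
Step 5: cheapest edge leaving the tree is H—I (13); add I.
Step 6: cheapest edge leaving the tree is G—I (15); add G.
Step 7: cheapest edge leaving the tree is E—K (20); add K.
MST edges: F—H, E—H, D—H, H—J, H—I, G—I, E—K; total weight 12+4+11+12+13+15+20 = 87.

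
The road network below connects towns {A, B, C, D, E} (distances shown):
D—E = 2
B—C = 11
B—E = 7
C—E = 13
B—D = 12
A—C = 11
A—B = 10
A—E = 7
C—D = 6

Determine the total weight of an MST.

Kruskal: consider edges lightest-first.
D—E (2): add — endpoints in different components.
C—D (6): add — endpoints in different components.
A—E (7): add — endpoints in different components.
B—E (7): add — endpoints in different components.
MST edges: D—E, C—D, A—E, B—E; total weight 2+6+7+7 = 22.

22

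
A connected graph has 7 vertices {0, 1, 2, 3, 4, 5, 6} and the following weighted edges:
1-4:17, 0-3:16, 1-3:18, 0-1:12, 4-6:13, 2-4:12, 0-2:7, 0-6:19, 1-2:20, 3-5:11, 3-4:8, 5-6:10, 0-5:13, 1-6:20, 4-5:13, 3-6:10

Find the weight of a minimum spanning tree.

Kruskal: consider edges lightest-first.
0-2 (7): add. Components now {0,2} {1} {3} {4} {5} {6}
3-4 (8): add. Components now {0,2} {1} {3,4} {5} {6}
3-6 (10): add. Components now {0,2} {1} {3,4,6} {5}
5-6 (10): add. Components now {0,2} {1} {3,4,5,6}
3-5 (11): skip — 3 and 5 already connected.
0-1 (12): add. Components now {0,1,2} {3,4,5,6}
2-4 (12): add. Components now {0,1,2,3,4,5,6}
MST edges: 0-2, 3-4, 3-6, 5-6, 0-1, 2-4; total weight 7+8+10+10+12+12 = 59.

59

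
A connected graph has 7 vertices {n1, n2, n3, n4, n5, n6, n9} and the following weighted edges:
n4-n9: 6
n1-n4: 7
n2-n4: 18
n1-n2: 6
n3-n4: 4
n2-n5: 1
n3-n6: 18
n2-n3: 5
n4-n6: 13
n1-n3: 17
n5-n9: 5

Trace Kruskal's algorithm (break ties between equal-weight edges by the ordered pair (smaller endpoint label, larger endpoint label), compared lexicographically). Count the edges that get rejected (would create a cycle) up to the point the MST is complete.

Kruskal: consider edges lightest-first.
n2-n5 (1): add. Components now {n3} {n2,n5} {n9} {n6} {n1} {n4}
n3-n4 (4): add. Components now {n3,n4} {n2,n5} {n9} {n6} {n1}
n2-n3 (5): add. Components now {n2,n3,n4,n5} {n9} {n6} {n1}
n5-n9 (5): add. Components now {n2,n3,n4,n5,n9} {n6} {n1}
n1-n2 (6): add. Components now {n1,n2,n3,n4,n5,n9} {n6}
n4-n9 (6): skip — n9 and n4 already connected.
n1-n4 (7): skip — n1 and n4 already connected.
n4-n6 (13): add. Components now {n1,n2,n3,n4,n5,n6,n9}
Edges rejected before the tree was complete: 2.

2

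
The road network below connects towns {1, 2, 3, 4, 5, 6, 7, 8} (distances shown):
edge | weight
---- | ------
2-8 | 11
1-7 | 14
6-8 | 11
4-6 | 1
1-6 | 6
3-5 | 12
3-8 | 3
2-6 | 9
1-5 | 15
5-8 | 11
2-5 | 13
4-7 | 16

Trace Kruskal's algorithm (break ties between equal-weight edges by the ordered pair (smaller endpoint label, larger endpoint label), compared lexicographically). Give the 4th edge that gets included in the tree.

2-6

Kruskal's algorithm — process edges by increasing weight (ties by edge label):
4-6 (1): add — endpoints in different components.
3-8 (3): add — endpoints in different components.
1-6 (6): add — endpoints in different components.
2-6 (9): add — endpoints in different components.
2-8 (11): add — endpoints in different components.
5-8 (11): add — endpoints in different components.
6-8 (11): skip — 6 and 8 already connected.
3-5 (12): skip — 3 and 5 already connected.
2-5 (13): skip — 2 and 5 already connected.
1-7 (14): add — endpoints in different components.
The 4th edge added is 2-6.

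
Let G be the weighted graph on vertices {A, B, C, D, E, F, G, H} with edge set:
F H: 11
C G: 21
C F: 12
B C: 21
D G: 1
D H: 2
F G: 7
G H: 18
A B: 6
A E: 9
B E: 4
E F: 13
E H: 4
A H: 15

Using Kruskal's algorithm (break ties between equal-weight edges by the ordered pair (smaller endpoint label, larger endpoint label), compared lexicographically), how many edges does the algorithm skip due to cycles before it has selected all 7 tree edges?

2

Kruskal's algorithm — process edges by increasing weight (ties by edge label):
D G (1): add — endpoints in different components.
D H (2): add — endpoints in different components.
B E (4): add — endpoints in different components.
E H (4): add — endpoints in different components.
A B (6): add — endpoints in different components.
F G (7): add — endpoints in different components.
A E (9): skip — A and E already connected.
F H (11): skip — F and H already connected.
C F (12): add — endpoints in different components.
Edges rejected before the tree was complete: 2.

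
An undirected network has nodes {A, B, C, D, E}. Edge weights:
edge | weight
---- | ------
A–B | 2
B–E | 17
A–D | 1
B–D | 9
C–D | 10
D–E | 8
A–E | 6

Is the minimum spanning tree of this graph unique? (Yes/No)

Sort edges by weight, then run Kruskal:
A–D (1): add — endpoints in different components.
A–B (2): add — endpoints in different components.
A–E (6): add — endpoints in different components.
D–E (8): skip — D and E already connected.
B–D (9): skip — B and D already connected.
C–D (10): add — endpoints in different components.
Every non-tree edge has weight strictly greater than the heaviest edge on the tree path between its endpoints, so the MST is unique.

Yes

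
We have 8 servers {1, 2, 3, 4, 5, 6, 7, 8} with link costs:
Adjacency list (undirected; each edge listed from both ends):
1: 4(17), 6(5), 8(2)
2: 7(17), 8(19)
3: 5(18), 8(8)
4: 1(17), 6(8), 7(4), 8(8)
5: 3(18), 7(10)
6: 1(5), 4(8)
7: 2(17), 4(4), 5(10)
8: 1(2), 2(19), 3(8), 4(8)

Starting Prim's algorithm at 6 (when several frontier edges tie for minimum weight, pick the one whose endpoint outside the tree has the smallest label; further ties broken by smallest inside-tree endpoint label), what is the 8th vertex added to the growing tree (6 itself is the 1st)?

Prim's algorithm from 6:
Step 1: cheapest edge leaving the tree is 1-6 (5); add 1.
Step 2: cheapest edge leaving the tree is 1-8 (2); add 8.
Step 3: cheapest edge leaving the tree is 3-8 (8); add 3.
Step 4: cheapest edge leaving the tree is 4-6 (8); add 4.
Step 5: cheapest edge leaving the tree is 4-7 (4); add 7.
Step 6: cheapest edge leaving the tree is 5-7 (10); add 5.
Step 7: cheapest edge leaving the tree is 2-7 (17); add 2.
Vertex order: 6, 1, 8, 3, 4, 7, 5, 2. The 8th vertex is 2.

2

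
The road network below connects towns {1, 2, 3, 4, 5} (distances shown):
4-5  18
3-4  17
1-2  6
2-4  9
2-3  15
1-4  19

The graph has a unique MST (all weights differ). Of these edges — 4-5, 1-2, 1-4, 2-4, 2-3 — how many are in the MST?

4

Sort edges by weight, then run Kruskal:
1-2 (6): add — endpoints in different components.
2-4 (9): add — endpoints in different components.
2-3 (15): add — endpoints in different components.
3-4 (17): skip — 3 and 4 already connected.
4-5 (18): add — endpoints in different components.
MST edge set: {1-2, 2-4, 2-3, 4-5}.
Of the listed edges, {4-5, 1-2, 2-4, 2-3} are in the MST → 4.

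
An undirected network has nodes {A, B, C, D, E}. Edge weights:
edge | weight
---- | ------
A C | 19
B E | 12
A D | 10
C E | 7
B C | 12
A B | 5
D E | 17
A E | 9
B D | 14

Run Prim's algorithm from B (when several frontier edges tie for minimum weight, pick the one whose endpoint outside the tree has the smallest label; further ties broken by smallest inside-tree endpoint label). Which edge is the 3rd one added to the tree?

C-E

Prim's algorithm from B:
Step 1: cheapest edge leaving the tree is A B (5); add A.
Step 2: cheapest edge leaving the tree is A E (9); add E.
Step 3: cheapest edge leaving the tree is C E (7); add C.
Step 4: cheapest edge leaving the tree is A D (10); add D.
The 3rd edge added is C E.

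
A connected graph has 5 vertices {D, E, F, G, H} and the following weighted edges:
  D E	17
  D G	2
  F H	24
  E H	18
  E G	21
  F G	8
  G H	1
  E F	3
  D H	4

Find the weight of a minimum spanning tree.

Prim's algorithm from D:
Step 1: cheapest edge leaving the tree is D G (2); add G.
Step 2: cheapest edge leaving the tree is G H (1); add H.
Step 3: cheapest edge leaving the tree is F G (8); add F.
Step 4: cheapest edge leaving the tree is E F (3); add E.
MST edges: D G, G H, F G, E F; total weight 2+1+8+3 = 14.

14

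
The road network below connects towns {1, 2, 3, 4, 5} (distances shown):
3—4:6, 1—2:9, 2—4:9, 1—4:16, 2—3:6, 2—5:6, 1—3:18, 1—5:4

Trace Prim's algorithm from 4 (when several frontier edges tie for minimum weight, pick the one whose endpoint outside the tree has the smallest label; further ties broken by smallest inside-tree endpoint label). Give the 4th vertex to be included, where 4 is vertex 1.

Prim, starting at 4.
Step 1: frontier [3—4 6, 2—4 9, 1—4 16] → take 3—4 (6); add 3.
Step 2: frontier [2—3 6, 1—3 18, 2—4 9, 1—4 16] → take 2—3 (6); add 2.
Step 3: frontier [2—5 6, 1—2 9, 1—3 18, 1—4 16] → take 2—5 (6); add 5.
Step 4: frontier [1—2 9, 1—3 18, 1—4 16, 1—5 4] → take 1—5 (4); add 1.
Vertex order: 4, 3, 2, 5, 1. The 4th vertex is 5.

5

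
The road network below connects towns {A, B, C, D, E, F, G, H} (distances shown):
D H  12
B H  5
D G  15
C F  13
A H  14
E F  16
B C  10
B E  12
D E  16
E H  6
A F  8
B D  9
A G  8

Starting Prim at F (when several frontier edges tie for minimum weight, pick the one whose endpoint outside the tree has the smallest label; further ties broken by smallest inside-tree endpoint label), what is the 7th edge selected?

B-D

Prim, starting at F.
Step 1: frontier [A F 8, C F 13, E F 16] → take A F (8); add A.
Step 2: frontier [A G 8, A H 14, C F 13, E F 16] → take A G (8); add G.
Step 3: frontier [A H 14, C F 13, E F 16, D G 15] → take C F (13); add C.
Step 4: frontier [A H 14, B C 10, E F 16, D G 15] → take B C (10); add B.
Step 5: frontier [A H 14, B H 5, B D 9, B E 12, E F 16, D G 15] → take B H (5); add H.
Step 6: frontier [B D 9, B E 12, E F 16, D G 15, E H 6, D H 12] → take E H (6); add E.
Step 7: frontier [B D 9, D E 16, D G 15, D H 12] → take B D (9); add D.
The 7th edge added is B D.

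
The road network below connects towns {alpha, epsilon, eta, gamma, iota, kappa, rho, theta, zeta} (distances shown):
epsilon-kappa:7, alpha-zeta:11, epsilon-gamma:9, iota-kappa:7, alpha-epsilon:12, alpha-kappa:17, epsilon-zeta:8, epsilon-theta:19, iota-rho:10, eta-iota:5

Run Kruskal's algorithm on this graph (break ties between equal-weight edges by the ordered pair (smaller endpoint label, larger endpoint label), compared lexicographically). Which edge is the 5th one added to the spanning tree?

Kruskal's algorithm — process edges by increasing weight (ties by edge label):
eta-iota (5): add — endpoints in different components.
epsilon-kappa (7): add — endpoints in different components.
iota-kappa (7): add — endpoints in different components.
epsilon-zeta (8): add — endpoints in different components.
epsilon-gamma (9): add — endpoints in different components.
iota-rho (10): add — endpoints in different components.
alpha-zeta (11): add — endpoints in different components.
alpha-epsilon (12): skip — epsilon and alpha already connected.
alpha-kappa (17): skip — kappa and alpha already connected.
epsilon-theta (19): add — endpoints in different components.
The 5th edge added is epsilon-gamma.

epsilon-gamma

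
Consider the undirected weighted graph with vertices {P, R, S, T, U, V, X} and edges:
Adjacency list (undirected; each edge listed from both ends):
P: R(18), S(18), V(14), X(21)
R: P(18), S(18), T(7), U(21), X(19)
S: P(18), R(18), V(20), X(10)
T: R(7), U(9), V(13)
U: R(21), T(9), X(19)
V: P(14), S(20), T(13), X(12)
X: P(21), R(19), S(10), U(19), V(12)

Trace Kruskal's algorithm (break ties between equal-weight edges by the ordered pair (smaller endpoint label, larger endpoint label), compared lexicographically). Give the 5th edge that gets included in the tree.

Sort edges by weight, then run Kruskal:
R–T (7): add — endpoints in different components.
T–U (9): add — endpoints in different components.
S–X (10): add — endpoints in different components.
V–X (12): add — endpoints in different components.
T–V (13): add — endpoints in different components.
P–V (14): add — endpoints in different components.
The 5th edge added is T–V.

T-V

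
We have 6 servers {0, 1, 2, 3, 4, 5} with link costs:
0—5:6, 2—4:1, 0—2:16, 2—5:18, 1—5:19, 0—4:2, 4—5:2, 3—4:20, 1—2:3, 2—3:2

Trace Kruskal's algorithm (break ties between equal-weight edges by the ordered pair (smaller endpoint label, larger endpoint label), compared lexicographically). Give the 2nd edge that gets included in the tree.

0-4

Kruskal: consider edges lightest-first.
2—4 (1): add. Components now {0} {1} {2,4} {3} {5}
0—4 (2): add. Components now {0,2,4} {1} {3} {5}
2—3 (2): add. Components now {0,2,3,4} {1} {5}
4—5 (2): add. Components now {0,2,3,4,5} {1}
1—2 (3): add. Components now {0,1,2,3,4,5}
The 2nd edge added is 0—4.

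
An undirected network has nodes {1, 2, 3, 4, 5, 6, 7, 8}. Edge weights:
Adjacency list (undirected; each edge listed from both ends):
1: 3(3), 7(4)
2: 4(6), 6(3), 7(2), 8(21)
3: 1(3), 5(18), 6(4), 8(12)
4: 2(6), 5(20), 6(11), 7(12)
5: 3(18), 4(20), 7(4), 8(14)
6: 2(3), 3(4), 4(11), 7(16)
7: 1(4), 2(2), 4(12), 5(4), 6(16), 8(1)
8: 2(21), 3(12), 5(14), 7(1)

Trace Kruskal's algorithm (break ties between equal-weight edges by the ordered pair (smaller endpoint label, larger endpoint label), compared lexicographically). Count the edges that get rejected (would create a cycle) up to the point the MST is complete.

1

Kruskal: consider edges lightest-first.
7–8 (1): add — endpoints in different components.
2–7 (2): add — endpoints in different components.
1–3 (3): add — endpoints in different components.
2–6 (3): add — endpoints in different components.
1–7 (4): add — endpoints in different components.
3–6 (4): skip — 3 and 6 already connected.
5–7 (4): add — endpoints in different components.
2–4 (6): add — endpoints in different components.
Edges rejected before the tree was complete: 1.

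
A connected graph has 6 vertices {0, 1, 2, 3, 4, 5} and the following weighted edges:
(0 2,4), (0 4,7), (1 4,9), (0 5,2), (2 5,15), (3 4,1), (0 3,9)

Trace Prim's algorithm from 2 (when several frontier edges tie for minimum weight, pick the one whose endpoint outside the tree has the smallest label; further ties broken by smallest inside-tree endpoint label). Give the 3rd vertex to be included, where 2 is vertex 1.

5

Prim, starting at 2.
Step 1: cheapest edge leaving the tree is 0 2 (4); add 0.
Step 2: cheapest edge leaving the tree is 0 5 (2); add 5.
Step 3: cheapest edge leaving the tree is 0 4 (7); add 4.
Step 4: cheapest edge leaving the tree is 3 4 (1); add 3.
Step 5: cheapest edge leaving the tree is 1 4 (9); add 1.
Vertex order: 2, 0, 5, 4, 3, 1. The 3rd vertex is 5.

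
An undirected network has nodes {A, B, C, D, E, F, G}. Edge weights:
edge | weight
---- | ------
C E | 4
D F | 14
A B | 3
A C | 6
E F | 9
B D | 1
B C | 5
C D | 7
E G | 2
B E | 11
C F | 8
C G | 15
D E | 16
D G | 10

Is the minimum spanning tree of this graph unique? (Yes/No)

Yes

Sort edges by weight, then run Kruskal:
B D (1): add. Components now {A} {B,D} {C} {E} {F} {G}
E G (2): add. Components now {A} {B,D} {C} {E,G} {F}
A B (3): add. Components now {A,B,D} {C} {E,G} {F}
C E (4): add. Components now {A,B,D} {C,E,G} {F}
B C (5): add. Components now {A,B,C,D,E,G} {F}
A C (6): skip — A and C already connected.
C D (7): skip — C and D already connected.
C F (8): add. Components now {A,B,C,D,E,F,G}
Every non-tree edge has weight strictly greater than the heaviest edge on the tree path between its endpoints, so the MST is unique.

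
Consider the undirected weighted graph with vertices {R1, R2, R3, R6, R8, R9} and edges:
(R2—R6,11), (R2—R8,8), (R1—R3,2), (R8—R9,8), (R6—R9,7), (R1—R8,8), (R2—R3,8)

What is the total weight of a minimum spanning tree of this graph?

33

Prim, starting at R9.
Step 1: cheapest edge leaving the tree is R6—R9 (7); add R6.
Step 2: cheapest edge leaving the tree is R8—R9 (8); add R8.
Step 3: cheapest edge leaving the tree is R1—R8 (8); add R1.
Step 4: cheapest edge leaving the tree is R1—R3 (2); add R3.
Step 5: cheapest edge leaving the tree is R2—R3 (8); add R2.
MST edges: R6—R9, R8—R9, R1—R8, R1—R3, R2—R3; total weight 7+8+8+2+8 = 33.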